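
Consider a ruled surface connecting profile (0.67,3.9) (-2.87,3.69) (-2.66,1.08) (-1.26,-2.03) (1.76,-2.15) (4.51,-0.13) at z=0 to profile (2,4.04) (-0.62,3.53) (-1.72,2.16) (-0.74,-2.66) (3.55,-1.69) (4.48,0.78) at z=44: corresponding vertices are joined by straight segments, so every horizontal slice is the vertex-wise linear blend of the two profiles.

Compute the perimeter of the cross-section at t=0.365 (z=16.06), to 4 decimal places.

Perimeter at t=0.365: 20.8690

Cross-section at t=0.365: each vertex is (1-t)·p0[i] + t·p1[i].
  v1: (1-0.365)·(0.67,3.9) + 0.365·(2,4.04) = (1.1555,3.9511)
  v2: (1-0.365)·(-2.87,3.69) + 0.365·(-0.62,3.53) = (-2.0488,3.6316)
  v3: (1-0.365)·(-2.66,1.08) + 0.365·(-1.72,2.16) = (-2.3169,1.4742)
  v4: (1-0.365)·(-1.26,-2.03) + 0.365·(-0.74,-2.66) = (-1.0702,-2.2599)
  v5: (1-0.365)·(1.76,-2.15) + 0.365·(3.55,-1.69) = (2.4133,-1.9821)
  v6: (1-0.365)·(4.51,-0.13) + 0.365·(4.48,0.78) = (4.4991,0.2021)
Perimeter = Σ |v_{i+1} − v_i|:
  edge 1→2: √(-3.2042² + -0.3195²) = 3.2201 (running 3.2201)
  edge 2→3: √(-0.2681² + -2.1574²) = 2.1740 (running 5.3941)
  edge 3→4: √(1.2467² + -3.7342²) = 3.9368 (running 9.3309)
  edge 4→5: √(3.4836² + 0.2778²) = 3.4946 (running 12.8255)
  edge 5→6: √(2.0857² + 2.1843²) = 3.0201 (running 15.8456)
  edge 6→1: √(-3.3436² + 3.7490²) = 5.0234 (running 20.8690)
Perimeter = 20.8690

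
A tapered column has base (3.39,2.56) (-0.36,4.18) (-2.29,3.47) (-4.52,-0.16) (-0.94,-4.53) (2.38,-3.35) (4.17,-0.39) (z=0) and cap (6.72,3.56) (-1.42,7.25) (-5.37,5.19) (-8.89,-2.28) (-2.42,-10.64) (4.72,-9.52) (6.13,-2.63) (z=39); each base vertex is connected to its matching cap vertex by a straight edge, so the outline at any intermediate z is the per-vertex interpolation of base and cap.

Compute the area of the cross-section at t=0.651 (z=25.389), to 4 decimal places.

Cross-section at t=0.651: each vertex is (1-t)·p0[i] + t·p1[i].
  v1: (1-0.651)·(3.39,2.56) + 0.651·(6.72,3.56) = (5.5578,3.2110)
  v2: (1-0.651)·(-0.36,4.18) + 0.651·(-1.42,7.25) = (-1.0501,6.1786)
  v3: (1-0.651)·(-2.29,3.47) + 0.651·(-5.37,5.19) = (-4.2951,4.5897)
  v4: (1-0.651)·(-4.52,-0.16) + 0.651·(-8.89,-2.28) = (-7.3649,-1.5401)
  v5: (1-0.651)·(-0.94,-4.53) + 0.651·(-2.42,-10.64) = (-1.9035,-8.5076)
  v6: (1-0.651)·(2.38,-3.35) + 0.651·(4.72,-9.52) = (3.9033,-7.3667)
  v7: (1-0.651)·(4.17,-0.39) + 0.651·(6.13,-2.63) = (5.4460,-1.8482)
Shoelace sum Σ(x_i·y_{i+1} − x_{i+1}·y_i):
  i=1: 5.5578·6.1786 − -1.0501·3.2110 = +37.7112 (running +37.7112)
  i=2: -1.0501·4.5897 − -4.2951·6.1786 = +21.7180 (running +59.4292)
  i=3: -4.2951·-1.5401 − -7.3649·4.5897 = +40.4176 (running +99.8468)
  i=4: -7.3649·-8.5076 − -1.9035·-1.5401 = +59.7259 (running +159.5726)
  i=5: -1.9035·-7.3667 − 3.9033·-8.5076 = +47.2304 (running +206.8030)
  i=6: 3.9033·-1.8482 − 5.4460·-7.3667 = +32.9043 (running +239.7073)
  i=7: 5.4460·3.2110 − 5.5578·-1.8482 = +27.7592 (running +267.4665)
Area = |Σ|/2 = |267.4665|/2 = 133.7333

Area at t=0.651: 133.7333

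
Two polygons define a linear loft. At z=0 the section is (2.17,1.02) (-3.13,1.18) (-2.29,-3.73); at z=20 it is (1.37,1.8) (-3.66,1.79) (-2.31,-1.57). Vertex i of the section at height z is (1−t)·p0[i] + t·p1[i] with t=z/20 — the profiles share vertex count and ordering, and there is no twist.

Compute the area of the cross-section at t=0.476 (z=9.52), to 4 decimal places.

Area at t=0.476: 10.7454

Cross-section at t=0.476: each vertex is (1-t)·p0[i] + t·p1[i].
  v1: (1-0.476)·(2.17,1.02) + 0.476·(1.37,1.8) = (1.7892,1.3913)
  v2: (1-0.476)·(-3.13,1.18) + 0.476·(-3.66,1.79) = (-3.3823,1.4704)
  v3: (1-0.476)·(-2.29,-3.73) + 0.476·(-2.31,-1.57) = (-2.2995,-2.7018)
Shoelace sum Σ(x_i·y_{i+1} − x_{i+1}·y_i):
  i=1: 1.7892·1.4704 − -3.3823·1.3913 = +7.3365 (running +7.3365)
  i=2: -3.3823·-2.7018 − -2.2995·1.4704 = +12.5195 (running +19.8560)
  i=3: -2.2995·1.3913 − 1.7892·-2.7018 = +1.6349 (running +21.4908)
Area = |Σ|/2 = |21.4908|/2 = 10.7454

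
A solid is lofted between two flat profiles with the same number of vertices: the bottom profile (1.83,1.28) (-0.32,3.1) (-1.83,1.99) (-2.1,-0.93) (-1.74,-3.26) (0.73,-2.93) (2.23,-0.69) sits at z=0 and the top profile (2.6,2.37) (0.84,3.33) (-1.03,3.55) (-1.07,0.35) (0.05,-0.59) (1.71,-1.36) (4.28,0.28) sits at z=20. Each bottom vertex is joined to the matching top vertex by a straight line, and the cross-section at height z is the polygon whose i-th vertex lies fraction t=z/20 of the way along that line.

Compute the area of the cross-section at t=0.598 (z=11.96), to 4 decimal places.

Area at t=0.598: 18.1334

Cross-section at t=0.598: each vertex is (1-t)·p0[i] + t·p1[i].
  v1: (1-0.598)·(1.83,1.28) + 0.598·(2.6,2.37) = (2.2905,1.9318)
  v2: (1-0.598)·(-0.32,3.1) + 0.598·(0.84,3.33) = (0.3737,3.2375)
  v3: (1-0.598)·(-1.83,1.99) + 0.598·(-1.03,3.55) = (-1.3516,2.9229)
  v4: (1-0.598)·(-2.1,-0.93) + 0.598·(-1.07,0.35) = (-1.4841,-0.1646)
  v5: (1-0.598)·(-1.74,-3.26) + 0.598·(0.05,-0.59) = (-0.6696,-1.6633)
  v6: (1-0.598)·(0.73,-2.93) + 0.598·(1.71,-1.36) = (1.3160,-1.9911)
  v7: (1-0.598)·(2.23,-0.69) + 0.598·(4.28,0.28) = (3.4559,-0.1099)
Shoelace sum Σ(x_i·y_{i+1} − x_{i+1}·y_i):
  i=1: 2.2905·3.2375 − 0.3737·1.9318 = +6.6936 (running +6.6936)
  i=2: 0.3737·2.9229 − -1.3516·3.2375 = +5.4681 (running +12.1617)
  i=3: -1.3516·-0.1646 − -1.4841·2.9229 = +4.5601 (running +16.7218)
  i=4: -1.4841·-1.6633 − -0.6696·-0.1646 = +2.3583 (running +19.0801)
  i=5: -0.6696·-1.9911 − 1.3160·-1.6633 = +3.5222 (running +22.6024)
  i=6: 1.3160·-0.1099 − 3.4559·-1.9911 = +6.7365 (running +29.3389)
  i=7: 3.4559·1.9318 − 2.2905·-0.1099 = +6.9280 (running +36.2668)
Area = |Σ|/2 = |36.2668|/2 = 18.1334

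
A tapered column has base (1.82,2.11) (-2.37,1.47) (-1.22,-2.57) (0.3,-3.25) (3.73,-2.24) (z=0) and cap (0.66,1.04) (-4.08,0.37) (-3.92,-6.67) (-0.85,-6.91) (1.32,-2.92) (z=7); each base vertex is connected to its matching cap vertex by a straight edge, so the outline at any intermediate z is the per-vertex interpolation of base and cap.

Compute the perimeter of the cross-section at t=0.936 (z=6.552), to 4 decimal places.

Cross-section at t=0.936: each vertex is (1-t)·p0[i] + t·p1[i].
  v1: (1-0.936)·(1.82,2.11) + 0.936·(0.66,1.04) = (0.7342,1.1085)
  v2: (1-0.936)·(-2.37,1.47) + 0.936·(-4.08,0.37) = (-3.9706,0.4404)
  v3: (1-0.936)·(-1.22,-2.57) + 0.936·(-3.92,-6.67) = (-3.7472,-6.4076)
  v4: (1-0.936)·(0.3,-3.25) + 0.936·(-0.85,-6.91) = (-0.7764,-6.6758)
  v5: (1-0.936)·(3.73,-2.24) + 0.936·(1.32,-2.92) = (1.4742,-2.8765)
Perimeter = Σ |v_{i+1} − v_i|:
  edge 1→2: √(-4.7048² + -0.6681²) = 4.7520 (running 4.7520)
  edge 2→3: √(0.2234² + -6.8480²) = 6.8516 (running 11.6036)
  edge 3→4: √(2.9708² + -0.2682²) = 2.9829 (running 14.5865)
  edge 4→5: √(2.2506² + 3.7993²) = 4.4159 (running 19.0024)
  edge 5→1: √(-0.7400² + 3.9850²) = 4.0531 (running 23.0555)
Perimeter = 23.0555

Perimeter at t=0.936: 23.0555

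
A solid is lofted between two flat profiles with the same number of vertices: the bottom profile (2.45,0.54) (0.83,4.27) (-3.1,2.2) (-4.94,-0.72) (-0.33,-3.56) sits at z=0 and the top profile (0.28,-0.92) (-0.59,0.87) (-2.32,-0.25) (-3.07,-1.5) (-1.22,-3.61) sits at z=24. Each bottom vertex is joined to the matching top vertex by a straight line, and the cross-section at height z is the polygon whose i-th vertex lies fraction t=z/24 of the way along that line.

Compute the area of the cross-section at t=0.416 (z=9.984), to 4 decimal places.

Cross-section at t=0.416: each vertex is (1-t)·p0[i] + t·p1[i].
  v1: (1-0.416)·(2.45,0.54) + 0.416·(0.28,-0.92) = (1.5473,-0.0674)
  v2: (1-0.416)·(0.83,4.27) + 0.416·(-0.59,0.87) = (0.2393,2.8556)
  v3: (1-0.416)·(-3.1,2.2) + 0.416·(-2.32,-0.25) = (-2.7755,1.1808)
  v4: (1-0.416)·(-4.94,-0.72) + 0.416·(-3.07,-1.5) = (-4.1621,-1.0445)
  v5: (1-0.416)·(-0.33,-3.56) + 0.416·(-1.22,-3.61) = (-0.7002,-3.5808)
Shoelace sum Σ(x_i·y_{i+1} − x_{i+1}·y_i):
  i=1: 1.5473·2.8556 − 0.2393·-0.0674 = +4.4345 (running +4.4345)
  i=2: 0.2393·1.1808 − -2.7755·2.8556 = +8.2083 (running +12.6428)
  i=3: -2.7755·-1.0445 − -4.1621·1.1808 = +7.8136 (running +20.4564)
  i=4: -4.1621·-3.5808 − -0.7002·-1.0445 = +14.1722 (running +34.6286)
  i=5: -0.7002·-0.0674 − 1.5473·-3.5808 = +5.5877 (running +40.2163)
Area = |Σ|/2 = |40.2163|/2 = 20.1081

Area at t=0.416: 20.1081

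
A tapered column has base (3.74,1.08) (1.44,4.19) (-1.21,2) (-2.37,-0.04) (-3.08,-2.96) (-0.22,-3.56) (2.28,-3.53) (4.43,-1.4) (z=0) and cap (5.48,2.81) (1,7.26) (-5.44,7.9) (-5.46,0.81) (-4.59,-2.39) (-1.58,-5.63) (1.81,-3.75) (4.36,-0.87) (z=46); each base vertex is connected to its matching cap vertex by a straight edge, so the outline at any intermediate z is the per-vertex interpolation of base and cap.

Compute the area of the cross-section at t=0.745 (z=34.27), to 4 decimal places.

Cross-section at t=0.745: each vertex is (1-t)·p0[i] + t·p1[i].
  v1: (1-0.745)·(3.74,1.08) + 0.745·(5.48,2.81) = (5.0363,2.3688)
  v2: (1-0.745)·(1.44,4.19) + 0.745·(1,7.26) = (1.1122,6.4771)
  v3: (1-0.745)·(-1.21,2) + 0.745·(-5.44,7.9) = (-4.3614,6.3955)
  v4: (1-0.745)·(-2.37,-0.04) + 0.745·(-5.46,0.81) = (-4.6721,0.5933)
  v5: (1-0.745)·(-3.08,-2.96) + 0.745·(-4.59,-2.39) = (-4.2050,-2.5354)
  v6: (1-0.745)·(-0.22,-3.56) + 0.745·(-1.58,-5.63) = (-1.2332,-5.1021)
  v7: (1-0.745)·(2.28,-3.53) + 0.745·(1.81,-3.75) = (1.9298,-3.6939)
  v8: (1-0.745)·(4.43,-1.4) + 0.745·(4.36,-0.87) = (4.3779,-1.0051)
Shoelace sum Σ(x_i·y_{i+1} − x_{i+1}·y_i):
  i=1: 5.0363·6.4771 − 1.1122·2.3688 = +29.9862 (running +29.9862)
  i=2: 1.1122·6.3955 − -4.3614·6.4771 = +35.3622 (running +65.3484)
  i=3: -4.3614·0.5933 − -4.6721·6.3955 = +27.2927 (running +92.6412)
  i=4: -4.6721·-2.5354 − -4.2050·0.5933 = +14.3399 (running +106.9810)
  i=5: -4.2050·-5.1021 − -1.2332·-2.5354 = +18.3277 (running +125.3087)
  i=6: -1.2332·-3.6939 − 1.9298·-5.1021 = +14.4017 (running +139.7104)
  i=7: 1.9298·-1.0051 − 4.3779·-3.6939 = +14.2316 (running +153.9420)
  i=8: 4.3779·2.3688 − 5.0363·-1.0051 = +15.4327 (running +169.3747)
Area = |Σ|/2 = |169.3747|/2 = 84.6873

Area at t=0.745: 84.6873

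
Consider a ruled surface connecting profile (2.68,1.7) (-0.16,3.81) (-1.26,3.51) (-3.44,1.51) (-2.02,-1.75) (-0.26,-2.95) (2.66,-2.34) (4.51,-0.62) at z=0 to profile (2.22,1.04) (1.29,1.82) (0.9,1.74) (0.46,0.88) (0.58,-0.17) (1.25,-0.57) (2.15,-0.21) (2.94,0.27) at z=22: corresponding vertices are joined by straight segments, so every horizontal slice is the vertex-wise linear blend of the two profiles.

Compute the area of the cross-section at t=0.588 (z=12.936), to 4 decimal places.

Area at t=0.588: 12.1727

Cross-section at t=0.588: each vertex is (1-t)·p0[i] + t·p1[i].
  v1: (1-0.588)·(2.68,1.7) + 0.588·(2.22,1.04) = (2.4095,1.3119)
  v2: (1-0.588)·(-0.16,3.81) + 0.588·(1.29,1.82) = (0.6926,2.6399)
  v3: (1-0.588)·(-1.26,3.51) + 0.588·(0.9,1.74) = (0.0101,2.4692)
  v4: (1-0.588)·(-3.44,1.51) + 0.588·(0.46,0.88) = (-1.1468,1.1396)
  v5: (1-0.588)·(-2.02,-1.75) + 0.588·(0.58,-0.17) = (-0.4912,-0.8210)
  v6: (1-0.588)·(-0.26,-2.95) + 0.588·(1.25,-0.57) = (0.6279,-1.5506)
  v7: (1-0.588)·(2.66,-2.34) + 0.588·(2.15,-0.21) = (2.3601,-1.0876)
  v8: (1-0.588)·(4.51,-0.62) + 0.588·(2.94,0.27) = (3.5868,-0.0967)
Shoelace sum Σ(x_i·y_{i+1} − x_{i+1}·y_i):
  i=1: 2.4095·2.6399 − 0.6926·1.3119 = +5.4522 (running +5.4522)
  i=2: 0.6926·2.4692 − 0.0101·2.6399 = +1.6836 (running +7.1358)
  i=3: 0.0101·1.1396 − -1.1468·2.4692 = +2.8432 (running +9.9790)
  i=4: -1.1468·-0.8210 − -0.4912·1.1396 = +1.5012 (running +11.4802)
  i=5: -0.4912·-1.5506 − 0.6279·-0.8210 = +1.2771 (running +12.7573)
  i=6: 0.6279·-1.0876 − 2.3601·-1.5506 = +2.9767 (running +15.7340)
  i=7: 2.3601·-0.0967 − 3.5868·-1.0876 = +3.6727 (running +19.4067)
  i=8: 3.5868·1.3119 − 2.4095·-0.0967 = +4.9386 (running +24.3453)
Area = |Σ|/2 = |24.3453|/2 = 12.1727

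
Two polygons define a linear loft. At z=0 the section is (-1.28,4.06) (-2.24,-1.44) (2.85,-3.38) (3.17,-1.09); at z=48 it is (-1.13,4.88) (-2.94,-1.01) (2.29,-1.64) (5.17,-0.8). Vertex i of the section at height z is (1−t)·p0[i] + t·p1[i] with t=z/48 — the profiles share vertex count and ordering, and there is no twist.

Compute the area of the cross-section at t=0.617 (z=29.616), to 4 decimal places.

Area at t=0.617: 24.8007

Cross-section at t=0.617: each vertex is (1-t)·p0[i] + t·p1[i].
  v1: (1-0.617)·(-1.28,4.06) + 0.617·(-1.13,4.88) = (-1.1874,4.5659)
  v2: (1-0.617)·(-2.24,-1.44) + 0.617·(-2.94,-1.01) = (-2.6719,-1.1747)
  v3: (1-0.617)·(2.85,-3.38) + 0.617·(2.29,-1.64) = (2.5045,-2.3064)
  v4: (1-0.617)·(3.17,-1.09) + 0.617·(5.17,-0.8) = (4.4040,-0.9111)
Shoelace sum Σ(x_i·y_{i+1} − x_{i+1}·y_i):
  i=1: -1.1874·-1.1747 − -2.6719·4.5659 = +13.5946 (running +13.5946)
  i=2: -2.6719·-2.3064 − 2.5045·-1.1747 = +9.1045 (running +22.6991)
  i=3: 2.5045·-0.9111 − 4.4040·-2.3064 = +7.8757 (running +30.5748)
  i=4: 4.4040·4.5659 − -1.1874·-0.9111 = +19.0265 (running +49.6014)
Area = |Σ|/2 = |49.6014|/2 = 24.8007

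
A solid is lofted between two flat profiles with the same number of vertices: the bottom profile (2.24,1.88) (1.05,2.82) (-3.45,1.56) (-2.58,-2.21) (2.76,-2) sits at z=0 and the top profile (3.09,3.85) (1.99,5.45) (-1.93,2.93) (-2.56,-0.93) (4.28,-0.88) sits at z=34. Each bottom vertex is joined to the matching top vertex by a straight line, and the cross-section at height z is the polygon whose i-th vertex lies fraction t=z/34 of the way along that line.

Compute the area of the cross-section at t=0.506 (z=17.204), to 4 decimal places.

Area at t=0.506: 27.2074

Cross-section at t=0.506: each vertex is (1-t)·p0[i] + t·p1[i].
  v1: (1-0.506)·(2.24,1.88) + 0.506·(3.09,3.85) = (2.6701,2.8768)
  v2: (1-0.506)·(1.05,2.82) + 0.506·(1.99,5.45) = (1.5256,4.1508)
  v3: (1-0.506)·(-3.45,1.56) + 0.506·(-1.93,2.93) = (-2.6809,2.2532)
  v4: (1-0.506)·(-2.58,-2.21) + 0.506·(-2.56,-0.93) = (-2.5699,-1.5623)
  v5: (1-0.506)·(2.76,-2) + 0.506·(4.28,-0.88) = (3.5291,-1.4333)
Shoelace sum Σ(x_i·y_{i+1} − x_{i+1}·y_i):
  i=1: 2.6701·4.1508 − 1.5256·2.8768 = +6.6940 (running +6.6940)
  i=2: 1.5256·2.2532 − -2.6809·4.1508 = +14.5653 (running +21.2594)
  i=3: -2.6809·-1.5623 − -2.5699·2.2532 = +9.9789 (running +31.2382)
  i=4: -2.5699·-1.4333 − 3.5291·-1.5623 = +9.1970 (running +40.4352)
  i=5: 3.5291·2.8768 − 2.6701·-1.4333 = +13.9796 (running +54.4149)
Area = |Σ|/2 = |54.4149|/2 = 27.2074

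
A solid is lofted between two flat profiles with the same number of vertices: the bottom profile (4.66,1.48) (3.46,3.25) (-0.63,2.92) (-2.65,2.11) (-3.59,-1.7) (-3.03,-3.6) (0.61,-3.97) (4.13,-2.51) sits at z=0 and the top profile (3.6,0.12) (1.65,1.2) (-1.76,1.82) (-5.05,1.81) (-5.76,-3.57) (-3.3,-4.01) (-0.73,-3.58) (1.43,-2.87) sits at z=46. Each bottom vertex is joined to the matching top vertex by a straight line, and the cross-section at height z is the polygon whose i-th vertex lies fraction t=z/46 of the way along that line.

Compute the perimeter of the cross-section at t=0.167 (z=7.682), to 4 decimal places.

Perimeter at t=0.167: 25.4066

Cross-section at t=0.167: each vertex is (1-t)·p0[i] + t·p1[i].
  v1: (1-0.167)·(4.66,1.48) + 0.167·(3.6,0.12) = (4.4830,1.2529)
  v2: (1-0.167)·(3.46,3.25) + 0.167·(1.65,1.2) = (3.1577,2.9076)
  v3: (1-0.167)·(-0.63,2.92) + 0.167·(-1.76,1.82) = (-0.8187,2.7363)
  v4: (1-0.167)·(-2.65,2.11) + 0.167·(-5.05,1.81) = (-3.0508,2.0599)
  v5: (1-0.167)·(-3.59,-1.7) + 0.167·(-5.76,-3.57) = (-3.9524,-2.0123)
  v6: (1-0.167)·(-3.03,-3.6) + 0.167·(-3.3,-4.01) = (-3.0751,-3.6685)
  v7: (1-0.167)·(0.61,-3.97) + 0.167·(-0.73,-3.58) = (0.3862,-3.9049)
  v8: (1-0.167)·(4.13,-2.51) + 0.167·(1.43,-2.87) = (3.6791,-2.5701)
Perimeter = Σ |v_{i+1} − v_i|:
  edge 1→2: √(-1.3253² + 1.6548²) = 2.1200 (running 2.1200)
  edge 2→3: √(-3.9764² + -0.1714²) = 3.9801 (running 6.1002)
  edge 3→4: √(-2.2321² + -0.6764²) = 2.3323 (running 8.4325)
  edge 4→5: √(-0.9016² + -4.0722²) = 4.1708 (running 12.6033)
  edge 5→6: √(0.8773² + -1.6562²) = 1.8742 (running 14.4775)
  edge 6→7: √(3.4613² + -0.2364²) = 3.4694 (running 17.9469)
  edge 7→8: √(3.2929² + 1.3348²) = 3.5531 (running 21.5000)
  edge 8→1: √(0.8039² + 3.8230²) = 3.9066 (running 25.4066)
Perimeter = 25.4066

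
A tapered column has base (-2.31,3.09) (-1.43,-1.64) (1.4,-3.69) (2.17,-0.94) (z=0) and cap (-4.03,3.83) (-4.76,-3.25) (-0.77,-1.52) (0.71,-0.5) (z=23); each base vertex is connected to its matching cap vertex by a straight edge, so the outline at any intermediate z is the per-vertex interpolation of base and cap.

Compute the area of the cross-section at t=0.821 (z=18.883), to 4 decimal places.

Cross-section at t=0.821: each vertex is (1-t)·p0[i] + t·p1[i].
  v1: (1-0.821)·(-2.31,3.09) + 0.821·(-4.03,3.83) = (-3.7221,3.6975)
  v2: (1-0.821)·(-1.43,-1.64) + 0.821·(-4.76,-3.25) = (-4.1639,-2.9618)
  v3: (1-0.821)·(1.4,-3.69) + 0.821·(-0.77,-1.52) = (-0.3816,-1.9084)
  v4: (1-0.821)·(2.17,-0.94) + 0.821·(0.71,-0.5) = (0.9713,-0.5788)
Shoelace sum Σ(x_i·y_{i+1} − x_{i+1}·y_i):
  i=1: -3.7221·-2.9618 − -4.1639·3.6975 = +26.4205 (running +26.4205)
  i=2: -4.1639·-1.9084 − -0.3816·-2.9618 = +6.8164 (running +33.2369)
  i=3: -0.3816·-0.5788 − 0.9713·-1.9084 = +2.0746 (running +35.3115)
  i=4: 0.9713·3.6975 − -3.7221·-0.5788 = +1.4374 (running +36.7489)
Area = |Σ|/2 = |36.7489|/2 = 18.3744

Area at t=0.821: 18.3744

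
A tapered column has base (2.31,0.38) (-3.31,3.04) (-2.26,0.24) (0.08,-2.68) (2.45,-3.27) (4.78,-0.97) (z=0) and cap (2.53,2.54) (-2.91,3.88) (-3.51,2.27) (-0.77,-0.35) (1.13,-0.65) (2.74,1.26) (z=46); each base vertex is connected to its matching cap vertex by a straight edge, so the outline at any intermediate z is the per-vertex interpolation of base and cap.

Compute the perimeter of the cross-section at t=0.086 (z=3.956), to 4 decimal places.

Perimeter at t=0.086: 20.9923

Cross-section at t=0.086: each vertex is (1-t)·p0[i] + t·p1[i].
  v1: (1-0.086)·(2.31,0.38) + 0.086·(2.53,2.54) = (2.3289,0.5658)
  v2: (1-0.086)·(-3.31,3.04) + 0.086·(-2.91,3.88) = (-3.2756,3.1122)
  v3: (1-0.086)·(-2.26,0.24) + 0.086·(-3.51,2.27) = (-2.3675,0.4146)
  v4: (1-0.086)·(0.08,-2.68) + 0.086·(-0.77,-0.35) = (0.0069,-2.4796)
  v5: (1-0.086)·(2.45,-3.27) + 0.086·(1.13,-0.65) = (2.3365,-3.0447)
  v6: (1-0.086)·(4.78,-0.97) + 0.086·(2.74,1.26) = (4.6046,-0.7782)
Perimeter = Σ |v_{i+1} − v_i|:
  edge 1→2: √(-5.6045² + 2.5465²) = 6.1559 (running 6.1559)
  edge 2→3: √(0.9081² + -2.6977²) = 2.8464 (running 9.0023)
  edge 3→4: √(2.3744² + -2.8942²) = 3.7436 (running 12.7459)
  edge 4→5: √(2.3296² + -0.5651²) = 2.3971 (running 15.1430)
  edge 5→6: √(2.2681² + 2.2665²) = 3.2064 (running 18.3494)
  edge 6→1: √(-2.2756² + 1.3440²) = 2.6429 (running 20.9923)
Perimeter = 20.9923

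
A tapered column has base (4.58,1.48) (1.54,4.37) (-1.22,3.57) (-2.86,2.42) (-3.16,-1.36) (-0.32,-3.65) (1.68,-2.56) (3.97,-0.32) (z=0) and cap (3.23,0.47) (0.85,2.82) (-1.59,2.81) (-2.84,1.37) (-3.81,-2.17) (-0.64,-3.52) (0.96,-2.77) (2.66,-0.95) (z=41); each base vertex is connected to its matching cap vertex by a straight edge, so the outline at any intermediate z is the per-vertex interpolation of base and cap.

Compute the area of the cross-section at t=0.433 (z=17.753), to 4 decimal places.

Cross-section at t=0.433: each vertex is (1-t)·p0[i] + t·p1[i].
  v1: (1-0.433)·(4.58,1.48) + 0.433·(3.23,0.47) = (3.9954,1.0427)
  v2: (1-0.433)·(1.54,4.37) + 0.433·(0.85,2.82) = (1.2412,3.6988)
  v3: (1-0.433)·(-1.22,3.57) + 0.433·(-1.59,2.81) = (-1.3802,3.2409)
  v4: (1-0.433)·(-2.86,2.42) + 0.433·(-2.84,1.37) = (-2.8513,1.9653)
  v5: (1-0.433)·(-3.16,-1.36) + 0.433·(-3.81,-2.17) = (-3.4414,-1.7107)
  v6: (1-0.433)·(-0.32,-3.65) + 0.433·(-0.64,-3.52) = (-0.4586,-3.5937)
  v7: (1-0.433)·(1.68,-2.56) + 0.433·(0.96,-2.77) = (1.3682,-2.6509)
  v8: (1-0.433)·(3.97,-0.32) + 0.433·(2.66,-0.95) = (3.4028,-0.5928)
Shoelace sum Σ(x_i·y_{i+1} − x_{i+1}·y_i):
  i=1: 3.9954·3.6988 − 1.2412·1.0427 = +13.4844 (running +13.4844)
  i=2: 1.2412·3.2409 − -1.3802·3.6988 = +9.1279 (running +22.6123)
  i=3: -1.3802·1.9653 − -2.8513·3.2409 = +6.5284 (running +29.1407)
  i=4: -2.8513·-1.7107 − -3.4414·1.9653 = +11.6415 (running +40.7822)
  i=5: -3.4414·-3.5937 − -0.4586·-1.7107 = +11.5831 (running +52.3653)
  i=6: -0.4586·-2.6509 − 1.3682·-3.5937 = +6.1327 (running +58.4980)
  i=7: 1.3682·-0.5928 − 3.4028·-2.6509 = +8.2094 (running +66.7074)
  i=8: 3.4028·1.0427 − 3.9954·-0.5928 = +5.9164 (running +72.6238)
Area = |Σ|/2 = |72.6238|/2 = 36.3119

Area at t=0.433: 36.3119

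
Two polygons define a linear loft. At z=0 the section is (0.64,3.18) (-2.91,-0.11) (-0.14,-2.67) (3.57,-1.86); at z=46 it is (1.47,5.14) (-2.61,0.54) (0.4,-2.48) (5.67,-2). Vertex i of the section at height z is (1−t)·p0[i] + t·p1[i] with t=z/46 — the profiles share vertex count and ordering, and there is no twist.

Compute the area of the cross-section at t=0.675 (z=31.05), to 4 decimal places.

Area at t=0.675: 28.2186

Cross-section at t=0.675: each vertex is (1-t)·p0[i] + t·p1[i].
  v1: (1-0.675)·(0.64,3.18) + 0.675·(1.47,5.14) = (1.2003,4.5030)
  v2: (1-0.675)·(-2.91,-0.11) + 0.675·(-2.61,0.54) = (-2.7075,0.3288)
  v3: (1-0.675)·(-0.14,-2.67) + 0.675·(0.4,-2.48) = (0.2245,-2.5417)
  v4: (1-0.675)·(3.57,-1.86) + 0.675·(5.67,-2) = (4.9875,-1.9545)
Shoelace sum Σ(x_i·y_{i+1} − x_{i+1}·y_i):
  i=1: 1.2003·0.3288 − -2.7075·4.5030 = +12.5865 (running +12.5865)
  i=2: -2.7075·-2.5417 − 0.2245·0.3288 = +6.8080 (running +19.3944)
  i=3: 0.2245·-1.9545 − 4.9875·-2.5417 = +12.2382 (running +31.6326)
  i=4: 4.9875·4.5030 − 1.2003·-1.9545 = +24.8046 (running +56.4372)
Area = |Σ|/2 = |56.4372|/2 = 28.2186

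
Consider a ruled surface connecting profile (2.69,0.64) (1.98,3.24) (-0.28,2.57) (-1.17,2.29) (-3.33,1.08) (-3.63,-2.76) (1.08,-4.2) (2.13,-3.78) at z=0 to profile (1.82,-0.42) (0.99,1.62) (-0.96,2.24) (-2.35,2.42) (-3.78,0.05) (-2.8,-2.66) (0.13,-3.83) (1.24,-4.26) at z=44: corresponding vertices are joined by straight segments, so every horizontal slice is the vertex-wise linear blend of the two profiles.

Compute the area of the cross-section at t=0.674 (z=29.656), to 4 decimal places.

Area at t=0.674: 28.5321

Cross-section at t=0.674: each vertex is (1-t)·p0[i] + t·p1[i].
  v1: (1-0.674)·(2.69,0.64) + 0.674·(1.82,-0.42) = (2.1036,-0.0744)
  v2: (1-0.674)·(1.98,3.24) + 0.674·(0.99,1.62) = (1.3127,2.1481)
  v3: (1-0.674)·(-0.28,2.57) + 0.674·(-0.96,2.24) = (-0.7383,2.3476)
  v4: (1-0.674)·(-1.17,2.29) + 0.674·(-2.35,2.42) = (-1.9653,2.3776)
  v5: (1-0.674)·(-3.33,1.08) + 0.674·(-3.78,0.05) = (-3.6333,0.3858)
  v6: (1-0.674)·(-3.63,-2.76) + 0.674·(-2.8,-2.66) = (-3.0706,-2.6926)
  v7: (1-0.674)·(1.08,-4.2) + 0.674·(0.13,-3.83) = (0.4397,-3.9506)
  v8: (1-0.674)·(2.13,-3.78) + 0.674·(1.24,-4.26) = (1.5301,-4.1035)
Shoelace sum Σ(x_i·y_{i+1} − x_{i+1}·y_i):
  i=1: 2.1036·2.1481 − 1.3127·-0.0744 = +4.6165 (running +4.6165)
  i=2: 1.3127·2.3476 − -0.7383·2.1481 = +4.6678 (running +9.2843)
  i=3: -0.7383·2.3776 − -1.9653·2.3476 = +2.8583 (running +12.1426)
  i=4: -1.9653·0.3858 − -3.6333·2.3776 = +7.8804 (running +20.0230)
  i=5: -3.6333·-2.6926 − -3.0706·0.3858 = +10.9676 (running +30.9906)
  i=6: -3.0706·-3.9506 − 0.4397·-2.6926 = +13.3146 (running +44.3053)
  i=7: 0.4397·-4.1035 − 1.5301·-3.9506 = +4.2407 (running +48.5459)
  i=8: 1.5301·-0.0744 − 2.1036·-4.1035 = +8.5183 (running +57.0643)
Area = |Σ|/2 = |57.0643|/2 = 28.5321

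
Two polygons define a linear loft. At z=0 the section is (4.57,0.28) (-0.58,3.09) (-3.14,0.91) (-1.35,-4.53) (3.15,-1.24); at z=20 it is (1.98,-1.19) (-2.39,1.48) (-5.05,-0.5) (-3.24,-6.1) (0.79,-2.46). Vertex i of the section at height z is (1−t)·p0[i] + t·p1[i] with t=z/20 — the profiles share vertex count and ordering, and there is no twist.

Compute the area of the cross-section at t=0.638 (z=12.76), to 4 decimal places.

Area at t=0.638: 28.5241

Cross-section at t=0.638: each vertex is (1-t)·p0[i] + t·p1[i].
  v1: (1-0.638)·(4.57,0.28) + 0.638·(1.98,-1.19) = (2.9176,-0.6579)
  v2: (1-0.638)·(-0.58,3.09) + 0.638·(-2.39,1.48) = (-1.7348,2.0628)
  v3: (1-0.638)·(-3.14,0.91) + 0.638·(-5.05,-0.5) = (-4.3586,0.0104)
  v4: (1-0.638)·(-1.35,-4.53) + 0.638·(-3.24,-6.1) = (-2.5558,-5.5317)
  v5: (1-0.638)·(3.15,-1.24) + 0.638·(0.79,-2.46) = (1.6443,-2.0184)
Shoelace sum Σ(x_i·y_{i+1} − x_{i+1}·y_i):
  i=1: 2.9176·2.0628 − -1.7348·-0.6579 = +4.8772 (running +4.8772)
  i=2: -1.7348·0.0104 − -4.3586·2.0628 = +8.9729 (running +13.8501)
  i=3: -4.3586·-5.5317 − -2.5558·0.0104 = +24.1368 (running +37.9869)
  i=4: -2.5558·-2.0184 − 1.6443·-5.5317 = +14.2544 (running +52.2413)
  i=5: 1.6443·-0.6579 − 2.9176·-2.0184 = +4.8070 (running +57.0483)
Area = |Σ|/2 = |57.0483|/2 = 28.5241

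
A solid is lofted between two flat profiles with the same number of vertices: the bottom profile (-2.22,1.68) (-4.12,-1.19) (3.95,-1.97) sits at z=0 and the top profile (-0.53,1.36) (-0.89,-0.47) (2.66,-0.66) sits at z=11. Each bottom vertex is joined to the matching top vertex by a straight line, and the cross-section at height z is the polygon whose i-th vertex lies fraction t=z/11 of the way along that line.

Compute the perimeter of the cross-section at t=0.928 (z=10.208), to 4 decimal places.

Cross-section at t=0.928: each vertex is (1-t)·p0[i] + t·p1[i].
  v1: (1-0.928)·(-2.22,1.68) + 0.928·(-0.53,1.36) = (-0.6517,1.3830)
  v2: (1-0.928)·(-4.12,-1.19) + 0.928·(-0.89,-0.47) = (-1.1226,-0.5218)
  v3: (1-0.928)·(3.95,-1.97) + 0.928·(2.66,-0.66) = (2.7529,-0.7543)
Perimeter = Σ |v_{i+1} − v_i|:
  edge 1→2: √(-0.4709² + -1.9049²) = 1.9622 (running 1.9622)
  edge 2→3: √(3.8754² + -0.2325²) = 3.8824 (running 5.8446)
  edge 3→1: √(-3.4046² + 2.1374²) = 4.0199 (running 9.8645)
Perimeter = 9.8645

Perimeter at t=0.928: 9.8645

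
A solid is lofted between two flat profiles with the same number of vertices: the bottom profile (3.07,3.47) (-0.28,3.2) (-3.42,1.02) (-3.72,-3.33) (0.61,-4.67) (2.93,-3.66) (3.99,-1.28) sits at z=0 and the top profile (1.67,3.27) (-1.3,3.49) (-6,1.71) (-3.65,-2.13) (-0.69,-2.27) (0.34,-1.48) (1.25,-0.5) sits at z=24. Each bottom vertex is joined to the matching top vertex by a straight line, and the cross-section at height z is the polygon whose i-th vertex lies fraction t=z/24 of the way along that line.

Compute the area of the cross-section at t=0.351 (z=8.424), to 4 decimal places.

Area at t=0.351: 41.4557

Cross-section at t=0.351: each vertex is (1-t)·p0[i] + t·p1[i].
  v1: (1-0.351)·(3.07,3.47) + 0.351·(1.67,3.27) = (2.5786,3.3998)
  v2: (1-0.351)·(-0.28,3.2) + 0.351·(-1.3,3.49) = (-0.6380,3.3018)
  v3: (1-0.351)·(-3.42,1.02) + 0.351·(-6,1.71) = (-4.3256,1.2622)
  v4: (1-0.351)·(-3.72,-3.33) + 0.351·(-3.65,-2.13) = (-3.6954,-2.9088)
  v5: (1-0.351)·(0.61,-4.67) + 0.351·(-0.69,-2.27) = (0.1537,-3.8276)
  v6: (1-0.351)·(2.93,-3.66) + 0.351·(0.34,-1.48) = (2.0209,-2.8948)
  v7: (1-0.351)·(3.99,-1.28) + 0.351·(1.25,-0.5) = (3.0283,-1.0062)
Shoelace sum Σ(x_i·y_{i+1} − x_{i+1}·y_i):
  i=1: 2.5786·3.3018 − -0.6380·3.3998 = +10.6831 (running +10.6831)
  i=2: -0.6380·1.2622 − -4.3256·3.3018 = +13.4769 (running +24.1600)
  i=3: -4.3256·-2.9088 − -3.6954·1.2622 = +17.2466 (running +41.4066)
  i=4: -3.6954·-3.8276 − 0.1537·-2.9088 = +14.5917 (running +55.9983)
  i=5: 0.1537·-2.8948 − 2.0209·-3.8276 = +7.2903 (running +63.2886)
  i=6: 2.0209·-1.0062 − 3.0283·-2.8948 = +6.7328 (running +70.0214)
  i=7: 3.0283·3.3998 − 2.5786·-1.0062 = +12.8901 (running +82.9115)
Area = |Σ|/2 = |82.9115|/2 = 41.4557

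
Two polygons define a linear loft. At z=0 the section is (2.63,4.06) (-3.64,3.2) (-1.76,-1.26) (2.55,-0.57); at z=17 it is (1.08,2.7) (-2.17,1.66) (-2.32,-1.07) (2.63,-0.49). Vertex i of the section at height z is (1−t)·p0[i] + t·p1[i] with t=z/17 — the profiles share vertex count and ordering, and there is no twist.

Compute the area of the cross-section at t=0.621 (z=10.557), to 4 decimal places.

Cross-section at t=0.621: each vertex is (1-t)·p0[i] + t·p1[i].
  v1: (1-0.621)·(2.63,4.06) + 0.621·(1.08,2.7) = (1.6675,3.2154)
  v2: (1-0.621)·(-3.64,3.2) + 0.621·(-2.17,1.66) = (-2.7271,2.2437)
  v3: (1-0.621)·(-1.76,-1.26) + 0.621·(-2.32,-1.07) = (-2.1078,-1.1420)
  v4: (1-0.621)·(2.55,-0.57) + 0.621·(2.63,-0.49) = (2.5997,-0.5203)
Shoelace sum Σ(x_i·y_{i+1} − x_{i+1}·y_i):
  i=1: 1.6675·2.2437 − -2.7271·3.2154 = +12.5101 (running +12.5101)
  i=2: -2.7271·-1.1420 − -2.1078·2.2437 = +7.8435 (running +20.3536)
  i=3: -2.1078·-0.5203 − 2.5997·-1.1420 = +4.0656 (running +24.4192)
  i=4: 2.5997·3.2154 − 1.6675·-0.5203 = +9.2267 (running +33.6459)
Area = |Σ|/2 = |33.6459|/2 = 16.8230

Area at t=0.621: 16.8230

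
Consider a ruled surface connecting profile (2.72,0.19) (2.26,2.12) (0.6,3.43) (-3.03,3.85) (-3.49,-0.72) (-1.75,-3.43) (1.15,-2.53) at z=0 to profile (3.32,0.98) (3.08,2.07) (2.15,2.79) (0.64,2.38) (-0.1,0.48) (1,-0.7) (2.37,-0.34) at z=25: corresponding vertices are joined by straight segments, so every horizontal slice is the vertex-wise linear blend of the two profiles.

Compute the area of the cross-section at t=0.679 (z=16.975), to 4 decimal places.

Area at t=0.679: 14.3436

Cross-section at t=0.679: each vertex is (1-t)·p0[i] + t·p1[i].
  v1: (1-0.679)·(2.72,0.19) + 0.679·(3.32,0.98) = (3.1274,0.7264)
  v2: (1-0.679)·(2.26,2.12) + 0.679·(3.08,2.07) = (2.8168,2.0860)
  v3: (1-0.679)·(0.6,3.43) + 0.679·(2.15,2.79) = (1.6524,2.9954)
  v4: (1-0.679)·(-3.03,3.85) + 0.679·(0.64,2.38) = (-0.5381,2.8519)
  v5: (1-0.679)·(-3.49,-0.72) + 0.679·(-0.1,0.48) = (-1.1882,0.0948)
  v6: (1-0.679)·(-1.75,-3.43) + 0.679·(1,-0.7) = (0.1173,-1.5763)
  v7: (1-0.679)·(1.15,-2.53) + 0.679·(2.37,-0.34) = (1.9784,-1.0430)
Shoelace sum Σ(x_i·y_{i+1} − x_{i+1}·y_i):
  i=1: 3.1274·2.0860 − 2.8168·0.7264 = +4.4778 (running +4.4778)
  i=2: 2.8168·2.9954 − 1.6524·2.0860 = +4.9904 (running +9.4682)
  i=3: 1.6524·2.8519 − -0.5381·2.9954 = +6.3243 (running +15.7925)
  i=4: -0.5381·0.0948 − -1.1882·2.8519 = +3.3376 (running +19.1301)
  i=5: -1.1882·-1.5763 − 0.1173·0.0948 = +1.8619 (running +20.9919)
  i=6: 0.1173·-1.0430 − 1.9784·-1.5763 = +2.9963 (running +23.9882)
  i=7: 1.9784·0.7264 − 3.1274·-1.0430 = +4.6990 (running +28.6872)
Area = |Σ|/2 = |28.6872|/2 = 14.3436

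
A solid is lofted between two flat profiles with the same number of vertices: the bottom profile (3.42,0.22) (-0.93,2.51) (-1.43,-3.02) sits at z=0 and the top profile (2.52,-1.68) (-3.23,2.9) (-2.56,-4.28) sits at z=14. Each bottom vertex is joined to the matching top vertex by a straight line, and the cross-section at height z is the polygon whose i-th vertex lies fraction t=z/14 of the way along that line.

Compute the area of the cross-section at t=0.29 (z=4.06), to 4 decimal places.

Cross-section at t=0.29: each vertex is (1-t)·p0[i] + t·p1[i].
  v1: (1-0.29)·(3.42,0.22) + 0.29·(2.52,-1.68) = (3.1590,-0.3310)
  v2: (1-0.29)·(-0.93,2.51) + 0.29·(-3.23,2.9) = (-1.5970,2.6231)
  v3: (1-0.29)·(-1.43,-3.02) + 0.29·(-2.56,-4.28) = (-1.7577,-3.3854)
Shoelace sum Σ(x_i·y_{i+1} − x_{i+1}·y_i):
  i=1: 3.1590·2.6231 − -1.5970·-0.3310 = +7.7578 (running +7.7578)
  i=2: -1.5970·-3.3854 − -1.7577·2.6231 = +10.0171 (running +17.7749)
  i=3: -1.7577·-0.3310 − 3.1590·-3.3854 = +11.2763 (running +29.0511)
Area = |Σ|/2 = |29.0511|/2 = 14.5256

Area at t=0.29: 14.5256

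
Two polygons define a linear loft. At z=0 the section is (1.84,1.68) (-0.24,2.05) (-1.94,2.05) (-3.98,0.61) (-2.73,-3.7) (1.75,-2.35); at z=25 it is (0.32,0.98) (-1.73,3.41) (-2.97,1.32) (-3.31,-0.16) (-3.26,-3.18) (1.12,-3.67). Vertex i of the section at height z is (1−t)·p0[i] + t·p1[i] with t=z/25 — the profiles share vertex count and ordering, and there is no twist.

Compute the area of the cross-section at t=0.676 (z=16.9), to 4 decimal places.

Area at t=0.676: 22.9122

Cross-section at t=0.676: each vertex is (1-t)·p0[i] + t·p1[i].
  v1: (1-0.676)·(1.84,1.68) + 0.676·(0.32,0.98) = (0.8125,1.2068)
  v2: (1-0.676)·(-0.24,2.05) + 0.676·(-1.73,3.41) = (-1.2472,2.9694)
  v3: (1-0.676)·(-1.94,2.05) + 0.676·(-2.97,1.32) = (-2.6363,1.5565)
  v4: (1-0.676)·(-3.98,0.61) + 0.676·(-3.31,-0.16) = (-3.5271,0.0895)
  v5: (1-0.676)·(-2.73,-3.7) + 0.676·(-3.26,-3.18) = (-3.0883,-3.3485)
  v6: (1-0.676)·(1.75,-2.35) + 0.676·(1.12,-3.67) = (1.3241,-3.2423)
Shoelace sum Σ(x_i·y_{i+1} − x_{i+1}·y_i):
  i=1: 0.8125·2.9694 − -1.2472·1.2068 = +3.9177 (running +3.9177)
  i=2: -1.2472·1.5565 − -2.6363·2.9694 = +5.8867 (running +9.8044)
  i=3: -2.6363·0.0895 − -3.5271·1.5565 = +5.2541 (running +15.0585)
  i=4: -3.5271·-3.3485 − -3.0883·0.0895 = +12.0867 (running +27.1452)
  i=5: -3.0883·-3.2423 − 1.3241·-3.3485 = +14.4470 (running +41.5922)
  i=6: 1.3241·1.2068 − 0.8125·-3.2423 = +4.2323 (running +45.8244)
Area = |Σ|/2 = |45.8244|/2 = 22.9122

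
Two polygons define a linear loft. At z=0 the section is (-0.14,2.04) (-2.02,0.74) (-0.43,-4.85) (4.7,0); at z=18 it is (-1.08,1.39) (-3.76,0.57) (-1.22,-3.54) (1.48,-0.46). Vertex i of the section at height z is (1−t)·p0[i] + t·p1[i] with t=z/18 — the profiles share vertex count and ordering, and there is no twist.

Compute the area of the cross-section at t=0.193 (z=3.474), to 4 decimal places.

Cross-section at t=0.193: each vertex is (1-t)·p0[i] + t·p1[i].
  v1: (1-0.193)·(-0.14,2.04) + 0.193·(-1.08,1.39) = (-0.3214,1.9145)
  v2: (1-0.193)·(-2.02,0.74) + 0.193·(-3.76,0.57) = (-2.3558,0.7072)
  v3: (1-0.193)·(-0.43,-4.85) + 0.193·(-1.22,-3.54) = (-0.5825,-4.5972)
  v4: (1-0.193)·(4.7,0) + 0.193·(1.48,-0.46) = (4.0785,-0.0888)
Shoelace sum Σ(x_i·y_{i+1} − x_{i+1}·y_i):
  i=1: -0.3214·0.7072 − -2.3558·1.9145 = +4.2830 (running +4.2830)
  i=2: -2.3558·-4.5972 − -0.5825·0.7072 = +11.2420 (running +15.5251)
  i=3: -0.5825·-0.0888 − 4.0785·-4.5972 = +18.8015 (running +34.3265)
  i=4: 4.0785·1.9145 − -0.3214·-0.0888 = +7.7800 (running +42.1065)
Area = |Σ|/2 = |42.1065|/2 = 21.0533

Area at t=0.193: 21.0533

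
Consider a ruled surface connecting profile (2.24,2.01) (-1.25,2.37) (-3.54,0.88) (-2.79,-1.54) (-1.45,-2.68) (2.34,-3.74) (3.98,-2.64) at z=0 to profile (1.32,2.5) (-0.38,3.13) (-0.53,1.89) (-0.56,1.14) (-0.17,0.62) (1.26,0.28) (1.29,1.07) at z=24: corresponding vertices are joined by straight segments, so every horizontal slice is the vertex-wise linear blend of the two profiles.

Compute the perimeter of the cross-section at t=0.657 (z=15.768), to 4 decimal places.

Cross-section at t=0.657: each vertex is (1-t)·p0[i] + t·p1[i].
  v1: (1-0.657)·(2.24,2.01) + 0.657·(1.32,2.5) = (1.6356,2.3319)
  v2: (1-0.657)·(-1.25,2.37) + 0.657·(-0.38,3.13) = (-0.6784,2.8693)
  v3: (1-0.657)·(-3.54,0.88) + 0.657·(-0.53,1.89) = (-1.5624,1.5436)
  v4: (1-0.657)·(-2.79,-1.54) + 0.657·(-0.56,1.14) = (-1.3249,0.2208)
  v5: (1-0.657)·(-1.45,-2.68) + 0.657·(-0.17,0.62) = (-0.6090,-0.5119)
  v6: (1-0.657)·(2.34,-3.74) + 0.657·(1.26,0.28) = (1.6304,-1.0989)
  v7: (1-0.657)·(3.98,-2.64) + 0.657·(1.29,1.07) = (2.2127,-0.2025)
Perimeter = Σ |v_{i+1} − v_i|:
  edge 1→2: √(-2.3140² + 0.5374²) = 2.3756 (running 2.3756)
  edge 2→3: √(-0.8840² + -1.3258²) = 1.5935 (running 3.9690)
  edge 3→4: √(0.2375² + -1.3228²) = 1.3440 (running 5.3130)
  edge 4→5: √(0.7158² + -0.7327²) = 1.0243 (running 6.3373)
  edge 5→6: √(2.2395² + -0.5870²) = 2.3151 (running 8.6524)
  edge 6→7: √(0.5822² + 0.8963²) = 1.0688 (running 9.7213)
  edge 7→1: √(-0.5771² + 2.5345²) = 2.5993 (running 12.3206)
Perimeter = 12.3206

Perimeter at t=0.657: 12.3206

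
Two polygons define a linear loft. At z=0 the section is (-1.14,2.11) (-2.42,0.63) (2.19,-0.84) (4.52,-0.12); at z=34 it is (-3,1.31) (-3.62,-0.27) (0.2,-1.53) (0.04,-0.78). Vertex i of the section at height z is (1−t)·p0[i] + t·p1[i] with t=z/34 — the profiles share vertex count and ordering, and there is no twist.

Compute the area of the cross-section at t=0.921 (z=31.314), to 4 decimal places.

Area at t=0.921: 4.7331

Cross-section at t=0.921: each vertex is (1-t)·p0[i] + t·p1[i].
  v1: (1-0.921)·(-1.14,2.11) + 0.921·(-3,1.31) = (-2.8531,1.3732)
  v2: (1-0.921)·(-2.42,0.63) + 0.921·(-3.62,-0.27) = (-3.5252,-0.1989)
  v3: (1-0.921)·(2.19,-0.84) + 0.921·(0.2,-1.53) = (0.3572,-1.4755)
  v4: (1-0.921)·(4.52,-0.12) + 0.921·(0.04,-0.78) = (0.3939,-0.7279)
Shoelace sum Σ(x_i·y_{i+1} − x_{i+1}·y_i):
  i=1: -2.8531·-0.1989 − -3.5252·1.3732 = +5.4083 (running +5.4083)
  i=2: -3.5252·-1.4755 − 0.3572·-0.1989 = +5.2724 (running +10.6807)
  i=3: 0.3572·-0.7279 − 0.3939·-1.4755 = +0.3212 (running +11.0020)
  i=4: 0.3939·1.3732 − -2.8531·-0.7279 = -1.5357 (running +9.4663)
Area = |Σ|/2 = |9.4663|/2 = 4.7331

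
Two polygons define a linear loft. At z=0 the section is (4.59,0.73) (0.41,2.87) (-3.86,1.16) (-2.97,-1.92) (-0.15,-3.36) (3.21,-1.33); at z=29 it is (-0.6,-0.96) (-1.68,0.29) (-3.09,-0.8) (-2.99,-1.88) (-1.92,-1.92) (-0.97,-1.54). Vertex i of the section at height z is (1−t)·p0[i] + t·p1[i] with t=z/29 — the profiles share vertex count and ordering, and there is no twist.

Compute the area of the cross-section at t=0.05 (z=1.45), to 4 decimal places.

Cross-section at t=0.05: each vertex is (1-t)·p0[i] + t·p1[i].
  v1: (1-0.05)·(4.59,0.73) + 0.05·(-0.6,-0.96) = (4.3305,0.6455)
  v2: (1-0.05)·(0.41,2.87) + 0.05·(-1.68,0.29) = (0.3055,2.7410)
  v3: (1-0.05)·(-3.86,1.16) + 0.05·(-3.09,-0.8) = (-3.8215,1.0620)
  v4: (1-0.05)·(-2.97,-1.92) + 0.05·(-2.99,-1.88) = (-2.9710,-1.9180)
  v5: (1-0.05)·(-0.15,-3.36) + 0.05·(-1.92,-1.92) = (-0.2385,-3.2880)
  v6: (1-0.05)·(3.21,-1.33) + 0.05·(-0.97,-1.54) = (3.0010,-1.3405)
Shoelace sum Σ(x_i·y_{i+1} − x_{i+1}·y_i):
  i=1: 4.3305·2.7410 − 0.3055·0.6455 = +11.6727 (running +11.6727)
  i=2: 0.3055·1.0620 − -3.8215·2.7410 = +10.7992 (running +22.4719)
  i=3: -3.8215·-1.9180 − -2.9710·1.0620 = +10.4848 (running +32.9567)
  i=4: -2.9710·-3.2880 − -0.2385·-1.9180 = +9.3112 (running +42.2679)
  i=5: -0.2385·-1.3405 − 3.0010·-3.2880 = +10.1870 (running +52.4549)
  i=6: 3.0010·0.6455 − 4.3305·-1.3405 = +7.7422 (running +60.1971)
Area = |Σ|/2 = |60.1971|/2 = 30.0985

Area at t=0.05: 30.0985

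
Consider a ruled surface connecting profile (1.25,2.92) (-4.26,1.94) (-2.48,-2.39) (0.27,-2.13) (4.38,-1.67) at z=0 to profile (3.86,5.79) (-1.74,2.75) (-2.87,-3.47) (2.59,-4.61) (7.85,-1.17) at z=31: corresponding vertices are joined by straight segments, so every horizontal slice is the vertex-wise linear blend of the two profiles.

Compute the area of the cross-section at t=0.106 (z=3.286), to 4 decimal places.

Area at t=0.106: 33.3517

Cross-section at t=0.106: each vertex is (1-t)·p0[i] + t·p1[i].
  v1: (1-0.106)·(1.25,2.92) + 0.106·(3.86,5.79) = (1.5267,3.2242)
  v2: (1-0.106)·(-4.26,1.94) + 0.106·(-1.74,2.75) = (-3.9929,2.0259)
  v3: (1-0.106)·(-2.48,-2.39) + 0.106·(-2.87,-3.47) = (-2.5213,-2.5045)
  v4: (1-0.106)·(0.27,-2.13) + 0.106·(2.59,-4.61) = (0.5159,-2.3929)
  v5: (1-0.106)·(4.38,-1.67) + 0.106·(7.85,-1.17) = (4.7478,-1.6170)
Shoelace sum Σ(x_i·y_{i+1} − x_{i+1}·y_i):
  i=1: 1.5267·2.0259 − -3.9929·3.2242 = +15.9667 (running +15.9667)
  i=2: -3.9929·-2.5045 − -2.5213·2.0259 = +15.1080 (running +31.0747)
  i=3: -2.5213·-2.3929 − 0.5159·-2.5045 = +7.3254 (running +38.4001)
  i=4: 0.5159·-1.6170 − 4.7478·-2.3929 = +10.5267 (running +48.9268)
  i=5: 4.7478·3.2242 − 1.5267·-1.6170 = +17.7766 (running +66.7034)
Area = |Σ|/2 = |66.7034|/2 = 33.3517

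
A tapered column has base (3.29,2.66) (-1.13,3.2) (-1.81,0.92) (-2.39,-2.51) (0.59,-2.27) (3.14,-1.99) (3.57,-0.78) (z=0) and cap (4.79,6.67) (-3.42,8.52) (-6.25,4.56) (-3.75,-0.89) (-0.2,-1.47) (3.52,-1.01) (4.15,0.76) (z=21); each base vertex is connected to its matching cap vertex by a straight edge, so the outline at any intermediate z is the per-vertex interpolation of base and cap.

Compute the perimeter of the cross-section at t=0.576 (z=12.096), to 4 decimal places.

Perimeter at t=0.576: 28.3058

Cross-section at t=0.576: each vertex is (1-t)·p0[i] + t·p1[i].
  v1: (1-0.576)·(3.29,2.66) + 0.576·(4.79,6.67) = (4.1540,4.9698)
  v2: (1-0.576)·(-1.13,3.2) + 0.576·(-3.42,8.52) = (-2.4490,6.2643)
  v3: (1-0.576)·(-1.81,0.92) + 0.576·(-6.25,4.56) = (-4.3674,3.0166)
  v4: (1-0.576)·(-2.39,-2.51) + 0.576·(-3.75,-0.89) = (-3.1734,-1.5769)
  v5: (1-0.576)·(0.59,-2.27) + 0.576·(-0.2,-1.47) = (0.1350,-1.8092)
  v6: (1-0.576)·(3.14,-1.99) + 0.576·(3.52,-1.01) = (3.3589,-1.4255)
  v7: (1-0.576)·(3.57,-0.78) + 0.576·(4.15,0.76) = (3.9041,0.1070)
Perimeter = Σ |v_{i+1} − v_i|:
  edge 1→2: √(-6.6030² + 1.2946²) = 6.7287 (running 6.7287)
  edge 2→3: √(-1.9184² + -3.2477²) = 3.7720 (running 10.5007)
  edge 3→4: √(1.1941² + -4.5935²) = 4.7462 (running 15.2469)
  edge 4→5: √(3.3083² + -0.2323²) = 3.3165 (running 18.5634)
  edge 5→6: √(3.2239² + 0.3837²) = 3.2467 (running 21.8100)
  edge 6→7: √(0.5452² + 1.5326²) = 1.6266 (running 23.4367)
  edge 7→1: √(0.2499² + 4.8627²) = 4.8691 (running 28.3058)
Perimeter = 28.3058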